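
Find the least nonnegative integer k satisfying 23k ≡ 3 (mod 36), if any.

33

gcd(36, 23) = 1.
1 divides 3, so solutions exist.
By Bézout, 23·(11) + 36·(-7) = 1.
So 23·(11) ≡ 1 (mod 36); multiply by 3: k ≡ 33 (mod 36).
Smallest nonnegative: k = 33 mod 36 = 33.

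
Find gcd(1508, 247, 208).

13

gcd(1508, 247) = 13.
gcd(13, 208) = 13.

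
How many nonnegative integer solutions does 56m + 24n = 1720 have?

10

gcd(56, 24) = 8  (56 = 2×24 + 8, 24 = 3×8).
Back-substituting, 56×(1) + 24×(-2) = 8.
Scale by 215: one solution is (215, -430). Reduce m mod 3: (2, 67).
General: m = 2 + 3t, n = 67 - 7t.
m ≥ 0 ⇒ t ≥ 0; n ≥ 0 ⇒ t ≤ 9. So t ∈ [0, 9]: 10 solutions.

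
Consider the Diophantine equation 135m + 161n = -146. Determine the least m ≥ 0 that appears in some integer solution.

gcd(161, 135) = 1.
1 divides -146, so solutions exist.
By Bézout, 135·(-31) + 161·(26) = 1.
Scale by -146/1 = -146: (m₀, n₀) = (4526, -3796).
General solution: m = 4526 + 161t, n = -3796 - 135t for integer t.
m ≥ 0: smallest is 4526 mod 161 = 18 (at t = -28), with n = -16.

18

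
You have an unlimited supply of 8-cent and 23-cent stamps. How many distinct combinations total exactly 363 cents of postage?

2

Need nonnegative integers with 8j + 23k = 363.
gcd(8, 23) = 1, and 8·(3) + 23·(-1) = 1.
So (j₀, k₀) = (1089, -363); general j = 1089 + 23t, k = -363 - 8t.
j ≥ 0 ⇒ t ≥ -47; k ≥ 0 ⇒ t ≤ -46. That's 2 values of t.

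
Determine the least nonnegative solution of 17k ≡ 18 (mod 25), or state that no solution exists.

gcd(25, 17):
  25 = 1×17 + 8
  17 = 2×8 + 1
  8 = 8×1
so gcd(25, 17) = 1.
1 divides 18, so solutions exist.
Back-substitute for Bézout coefficients:
  1 = 17 - 2×8
  ... = 17×(3) + 25×(-2)
So 17×(3) ≡ 1 (mod 25); multiply by 18: k ≡ 54 (mod 25).
Smallest nonnegative: k = 54 mod 25 = 4.

4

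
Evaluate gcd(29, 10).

1

gcd(29, 10) = 1  (29 = 2*10 + 9, 10 = 1*9 + 1, 9 = 9*1).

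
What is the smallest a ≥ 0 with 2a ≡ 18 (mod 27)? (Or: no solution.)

gcd(27, 2) = 1  (27 = 13·2 + 1, 2 = 2·1).
1 divides 18, so solutions exist.
Back-substituting, 2·(-13) + 27·(1) = 1.
So 2·(-13) ≡ 1 (mod 27); multiply by 18: a ≡ -234 (mod 27).
Smallest nonnegative: a = -234 mod 27 = 9.

9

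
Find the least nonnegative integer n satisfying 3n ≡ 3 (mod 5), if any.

gcd(5, 3) = 1  (5 = 1×3 + 2, 3 = 1×2 + 1, 2 = 2×1).
1 divides 3, so solutions exist.
Back-substituting, 3×(2) + 5×(-1) = 1.
So 3×(2) ≡ 1 (mod 5); multiply by 3: n ≡ 6 (mod 5).
Smallest nonnegative: n = 6 mod 5 = 1.

1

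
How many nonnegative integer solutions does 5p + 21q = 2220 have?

gcd(21, 5) = 1  (21 = 4×5 + 1, 5 = 5×1).
Back-substituting, 5×(-4) + 21×(1) = 1.
Scale by 2220: one solution is (-8880, 2220). Reduce p mod 21: (3, 105).
General: p = 3 + 21t, q = 105 - 5t.
p ≥ 0 ⇒ t ≥ 0; q ≥ 0 ⇒ t ≤ 21. So t ∈ [0, 21]: 22 solutions.

22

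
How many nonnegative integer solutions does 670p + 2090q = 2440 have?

gcd(2090, 670):
  2090 = 3×670 + 80
  670 = 8×80 + 30
  80 = 2×30 + 20
  30 = 1×20 + 10
  20 = 2×10
so gcd(2090, 670) = 10.
Back-substitute for Bézout coefficients:
  10 = 30 - 1×20
  ... = 670×(78) + 2090×(-25)
Scale by 244: one solution is (19032, -6100). Reduce p mod 209: (13, -3).
General: p = 13 + 209t, q = -3 - 67t.
p ≥ 0 ⇒ t ≥ 0; q ≥ 0 ⇒ t ≤ -1. So t ∈ [0, -1]: 0 solutions.

0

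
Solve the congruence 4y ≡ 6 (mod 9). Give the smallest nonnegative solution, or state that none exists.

gcd(9, 4) = 1.
1 divides 6, so solutions exist.
By Bézout, 4·(-2) + 9·(1) = 1.
So 4·(-2) ≡ 1 (mod 9); multiply by 6: y ≡ -12 (mod 9).
Smallest nonnegative: y = -12 mod 9 = 6.

6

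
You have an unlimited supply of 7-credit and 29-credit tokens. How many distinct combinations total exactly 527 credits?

Need nonnegative integers with 7j + 29k = 527.
gcd(7, 29) = 1, and 7·(-4) + 29·(1) = 1.
So (j₀, k₀) = (-2108, 527); general j = -2108 + 29t, k = 527 - 7t.
j ≥ 0 ⇒ t ≥ 73; k ≥ 0 ⇒ t ≤ 75. That's 3 values of t.

3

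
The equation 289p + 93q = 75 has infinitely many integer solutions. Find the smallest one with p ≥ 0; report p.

gcd(289, 93) = 1.
1 divides 75, so solutions exist.
By Bézout, 289·(28) + 93·(-87) = 1.
Scale by 75/1 = 75: (p₀, q₀) = (2100, -6525).
General solution: p = 2100 + 93t, q = -6525 - 289t for integer t.
p ≥ 0: smallest is 2100 mod 93 = 54 (at t = -22), with q = -167.

54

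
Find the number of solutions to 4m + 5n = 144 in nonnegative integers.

8

gcd(5, 4) = 1  (5 = 1×4 + 1, 4 = 4×1).
Back-substituting, 4×(-1) + 5×(1) = 1.
Scale by 144: one solution is (-144, 144). Reduce m mod 5: (1, 28).
General: m = 1 + 5t, n = 28 - 4t.
m ≥ 0 ⇒ t ≥ 0; n ≥ 0 ⇒ t ≤ 7. So t ∈ [0, 7]: 8 solutions.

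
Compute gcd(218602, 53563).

gcd(218602, 53563):
  218602 = 4·53563 + 4350
  53563 = 12·4350 + 1363
  4350 = 3·1363 + 261
  1363 = 5·261 + 58
  261 = 4·58 + 29
  58 = 2·29
so gcd(218602, 53563) = 29.

29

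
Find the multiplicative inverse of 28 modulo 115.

gcd(115, 28):
  115 = 4·28 + 3
  28 = 9·3 + 1
  3 = 3·1
so gcd(115, 28) = 1.
Back-substitute for Bézout coefficients:
  1 = 28 - 9·3
  ... = 28·(37) + 115·(-9)
So 28·37 ≡ 1 (mod 115), and 37 mod 115 = 37.

37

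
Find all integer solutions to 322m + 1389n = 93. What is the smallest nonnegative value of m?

gcd(1389, 322) = 1  (1389 = 4·322 + 101, 322 = 3·101 + 19, 101 = 5·19 + 6, 19 = 3·6 + 1, 6 = 6·1).
1 divides 93, so solutions exist.
Back-substituting, 322·(220) + 1389·(-51) = 1.
Scale by 93/1 = 93: (m₀, n₀) = (20460, -4743).
General solution: m = 20460 + 1389t, n = -4743 - 322t for integer t.
m ≥ 0: smallest is 20460 mod 1389 = 1014 (at t = -14), with n = -235.

1014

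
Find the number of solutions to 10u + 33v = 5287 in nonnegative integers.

16

gcd(33, 10) = 1  (33 = 3×10 + 3, 10 = 3×3 + 1, 3 = 3×1).
Back-substituting, 10×(10) + 33×(-3) = 1.
Scale by 5287: one solution is (52870, -15861). Reduce u mod 33: (4, 159).
General: u = 4 + 33t, v = 159 - 10t.
u ≥ 0 ⇒ t ≥ 0; v ≥ 0 ⇒ t ≤ 15. So t ∈ [0, 15]: 16 solutions.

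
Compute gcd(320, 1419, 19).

gcd(1419, 320) = 1  (1419 = 4·320 + 139, 320 = 2·139 + 42, 139 = 3·42 + 13, 42 = 3·13 + 3, 13 = 4·3 + 1, 3 = 3·1).
gcd(1, 19) = 1.

1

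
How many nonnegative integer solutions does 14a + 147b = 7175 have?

gcd(147, 14) = 7  (147 = 10*14 + 7, 14 = 2*7).
Back-substituting, 14*(-10) + 147*(1) = 7.
Scale by 1025: one solution is (-10250, 1025). Reduce a mod 21: (19, 47).
General: a = 19 + 21t, b = 47 - 2t.
a ≥ 0 ⇒ t ≥ 0; b ≥ 0 ⇒ t ≤ 23. So t ∈ [0, 23]: 24 solutions.

24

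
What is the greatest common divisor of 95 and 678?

1

gcd(678, 95):
  678 = 7·95 + 13
  95 = 7·13 + 4
  13 = 3·4 + 1
  4 = 4·1
so gcd(678, 95) = 1.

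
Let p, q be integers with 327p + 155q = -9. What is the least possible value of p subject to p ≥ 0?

gcd(327, 155) = 1  (327 = 2×155 + 17, 155 = 9×17 + 2, 17 = 8×2 + 1, 2 = 2×1).
1 divides -9, so solutions exist.
Back-substituting, 327×(73) + 155×(-154) = 1.
Scale by -9/1 = -9: (p₀, q₀) = (-657, 1386).
General solution: p = -657 + 155t, q = 1386 - 327t for integer t.
p ≥ 0: smallest is -657 mod 155 = 118 (at t = 5), with q = -249.

118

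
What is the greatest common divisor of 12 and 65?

1

gcd(65, 12):
  65 = 5×12 + 5
  12 = 2×5 + 2
  5 = 2×2 + 1
  2 = 2×1
so gcd(65, 12) = 1.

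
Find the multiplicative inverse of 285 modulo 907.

436

gcd(907, 285) = 1.
By Bézout, 285*(436) + 907*(-137) = 1.
So 285*436 ≡ 1 (mod 907), and 436 mod 907 = 436.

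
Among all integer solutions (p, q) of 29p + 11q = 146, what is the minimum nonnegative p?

gcd(29, 11):
  29 = 2·11 + 7
  11 = 1·7 + 4
  7 = 1·4 + 3
  4 = 1·3 + 1
  3 = 3·1
so gcd(29, 11) = 1.
1 divides 146, so solutions exist.
Back-substitute for Bézout coefficients:
  1 = 4 - 1·3
  ... = 29·(-3) + 11·(8)
Scale by 146/1 = 146: (p₀, q₀) = (-438, 1168).
General solution: p = -438 + 11t, q = 1168 - 29t for integer t.
p ≥ 0: smallest is -438 mod 11 = 2 (at t = 40), with q = 8.

2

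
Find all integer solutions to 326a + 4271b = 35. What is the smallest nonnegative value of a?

gcd(4271, 326) = 1  (4271 = 13*326 + 33, 326 = 9*33 + 29, 33 = 1*29 + 4, 29 = 7*4 + 1, 4 = 4*1).
1 divides 35, so solutions exist.
Back-substituting, 326*(1035) + 4271*(-79) = 1.
Scale by 35/1 = 35: (a₀, b₀) = (36225, -2765).
General solution: a = 36225 + 4271t, b = -2765 - 326t for integer t.
a ≥ 0: smallest is 36225 mod 4271 = 2057 (at t = -8), with b = -157.

2057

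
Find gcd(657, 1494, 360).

gcd(1494, 657) = 9  (1494 = 2×657 + 180, 657 = 3×180 + 117, 180 = 1×117 + 63, 117 = 1×63 + 54, 63 = 1×54 + 9, 54 = 6×9).
gcd(9, 360) = 9.

9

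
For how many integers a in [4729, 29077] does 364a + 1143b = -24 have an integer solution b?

gcd(1143, 364) = 1.
By Bézout, 364·(493) + 1143·(-157) = 1.
Particular solution: (741, -236).
General solution: a = 741 + 1143t, b = -236 - 364t for integer t.
4729 ≤ 741 + 1143t ≤ 29077 gives t ∈ [4, 24], which is 21 values.

21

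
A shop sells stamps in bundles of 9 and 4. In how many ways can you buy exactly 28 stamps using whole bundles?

1

Need nonnegative integers with 9j + 4k = 28.
gcd(9, 4) = 1, and 9·(1) + 4·(-2) = 1.
So (j₀, k₀) = (28, -56); general j = 28 + 4t, k = -56 - 9t.
j ≥ 0 ⇒ t ≥ -7; k ≥ 0 ⇒ t ≤ -7. That's 1 value of t.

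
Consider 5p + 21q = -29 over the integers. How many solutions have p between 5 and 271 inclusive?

13

gcd(21, 5):
  21 = 4·5 + 1
  5 = 5·1
so gcd(21, 5) = 1.
Back-substitute for Bézout coefficients:
  1 = 21 - 4·5
  ... = 5·(-4) + 21·(1)
Scale by -29: particular solution (116, -29); reduce p mod 21: (11, -4).
General solution: p = 11 + 21t, q = -4 - 5t for integer t.
5 ≤ 11 + 21t ≤ 271 gives t ∈ [0, 12], which is 13 values.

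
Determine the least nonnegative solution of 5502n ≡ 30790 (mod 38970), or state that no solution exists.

gcd(38970, 5502) = 6  (38970 = 7·5502 + 456, 5502 = 12·456 + 30, 456 = 15·30 + 6, 30 = 5·6).
6 does not divide 30790, so the congruence has no solution.

no solution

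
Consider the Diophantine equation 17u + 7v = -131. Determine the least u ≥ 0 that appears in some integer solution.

gcd(17, 7):
  17 = 2*7 + 3
  7 = 2*3 + 1
  3 = 3*1
so gcd(17, 7) = 1.
1 divides -131, so solutions exist.
Back-substitute for Bézout coefficients:
  1 = 7 - 2*3
  ... = 17*(-2) + 7*(5)
Scale by -131/1 = -131: (u₀, v₀) = (262, -655).
General solution: u = 262 + 7t, v = -655 - 17t for integer t.
u ≥ 0: smallest is 262 mod 7 = 3 (at t = -37), with v = -26.

3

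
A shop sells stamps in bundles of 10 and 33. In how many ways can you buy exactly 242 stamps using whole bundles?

Need nonnegative integers with 10j + 33k = 242.
gcd(10, 33) = 1, and 10·(10) + 33·(-3) = 1.
So (j₀, k₀) = (2420, -726); general j = 2420 + 33t, k = -726 - 10t.
j ≥ 0 ⇒ t ≥ -73; k ≥ 0 ⇒ t ≤ -73. That's 1 value of t.

1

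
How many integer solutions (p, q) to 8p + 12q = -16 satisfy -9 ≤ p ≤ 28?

13

gcd(12, 8):
  12 = 1*8 + 4
  8 = 2*4
so gcd(12, 8) = 4.
Back-substitute for Bézout coefficients:
  4 = 12 - 1*8
  ... = 8*(-1) + 12*(1)
Scale by -4: particular solution (4, -4); reduce p mod 3: (1, -2).
General solution: p = 1 + 3t, q = -2 - 2t for integer t.
-9 ≤ 1 + 3t ≤ 28 gives t ∈ [-3, 9], which is 13 values.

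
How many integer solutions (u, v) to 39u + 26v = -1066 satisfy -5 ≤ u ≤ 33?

gcd(39, 26) = 13  (39 = 1·26 + 13, 26 = 2·13).
Back-substituting, 39·(1) + 26·(-1) = 13.
Scale by -82: particular solution (-82, 82); reduce u mod 2: (0, -41).
General solution: u = 0 + 2t, v = -41 - 3t for integer t.
-5 ≤ 0 + 2t ≤ 33 gives t ∈ [-2, 16], which is 19 values.

19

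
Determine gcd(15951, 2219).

1

gcd(15951, 2219):
  15951 = 7·2219 + 418
  2219 = 5·418 + 129
  418 = 3·129 + 31
  129 = 4·31 + 5
  31 = 6·5 + 1
  5 = 5·1
so gcd(15951, 2219) = 1.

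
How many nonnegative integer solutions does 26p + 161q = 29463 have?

8

gcd(161, 26):
  161 = 6*26 + 5
  26 = 5*5 + 1
  5 = 5*1
so gcd(161, 26) = 1.
Back-substitute for Bézout coefficients:
  1 = 26 - 5*5
  ... = 26*(31) + 161*(-5)
Scale by 29463: one solution is (913353, -147315). Reduce p mod 161: (0, 183).
General: p = 0 + 161t, q = 183 - 26t.
p ≥ 0 ⇒ t ≥ 0; q ≥ 0 ⇒ t ≤ 7. So t ∈ [0, 7]: 8 solutions.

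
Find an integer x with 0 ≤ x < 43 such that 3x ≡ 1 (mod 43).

29

gcd(43, 3) = 1.
By Bézout, 3×(-14) + 43×(1) = 1.
So 3×-14 ≡ 1 (mod 43), and -14 mod 43 = 29.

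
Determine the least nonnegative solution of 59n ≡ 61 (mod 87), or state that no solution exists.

gcd(87, 59) = 1.
1 divides 61, so solutions exist.
By Bézout, 59·(-28) + 87·(19) = 1.
So 59·(-28) ≡ 1 (mod 87); multiply by 61: n ≡ -1708 (mod 87).
Smallest nonnegative: n = -1708 mod 87 = 32.

32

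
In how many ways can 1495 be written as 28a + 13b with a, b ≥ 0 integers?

5

gcd(28, 13):
  28 = 2·13 + 2
  13 = 6·2 + 1
  2 = 2·1
so gcd(28, 13) = 1.
Back-substitute for Bézout coefficients:
  1 = 13 - 6·2
  ... = 28·(-6) + 13·(13)
Scale by 1495: one solution is (-8970, 19435). Reduce a mod 13: (0, 115).
General: a = 0 + 13t, b = 115 - 28t.
a ≥ 0 ⇒ t ≥ 0; b ≥ 0 ⇒ t ≤ 4. So t ∈ [0, 4]: 5 solutions.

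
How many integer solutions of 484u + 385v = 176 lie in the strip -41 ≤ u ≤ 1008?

gcd(484, 385) = 11.
By Bézout, 484×(4) + 385×(-5) = 11.
Particular solution: (29, -36).
General solution: u = 29 + 35t, v = -36 - 44t for integer t.
-41 ≤ 29 + 35t ≤ 1008 gives t ∈ [-2, 27], which is 30 values.

30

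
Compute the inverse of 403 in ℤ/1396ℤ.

gcd(1396, 403) = 1  (1396 = 3·403 + 187, 403 = 2·187 + 29, 187 = 6·29 + 13, 29 = 2·13 + 3, 13 = 4·3 + 1, 3 = 3·1).
Back-substituting, 403·(-433) + 1396·(125) = 1.
So 403·-433 ≡ 1 (mod 1396), and -433 mod 1396 = 963.

963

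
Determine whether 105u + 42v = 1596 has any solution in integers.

yes

gcd(105, 42):
  105 = 2*42 + 21
  42 = 2*21
so gcd(105, 42) = 21.
21 divides 1596, so integer solutions exist.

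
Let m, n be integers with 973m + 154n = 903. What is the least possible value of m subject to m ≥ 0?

9

gcd(973, 154) = 7  (973 = 6*154 + 49, 154 = 3*49 + 7, 49 = 7*7).
7 divides 903, so solutions exist.
Back-substituting, 973*(-3) + 154*(19) = 7.
Scale by 903/7 = 129: (m₀, n₀) = (-387, 2451).
General solution: m = -387 + 22t, n = 2451 - 139t for integer t.
m ≥ 0: smallest is -387 mod 22 = 9 (at t = 18), with n = -51.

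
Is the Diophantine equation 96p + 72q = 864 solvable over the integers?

yes

gcd(96, 72) = 24  (96 = 1·72 + 24, 72 = 3·24).
24 divides 864, so integer solutions exist.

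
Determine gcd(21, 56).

7

gcd(56, 21) = 7  (56 = 2×21 + 14, 21 = 1×14 + 7, 14 = 2×7).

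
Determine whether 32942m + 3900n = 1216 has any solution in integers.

gcd(32942, 3900):
  32942 = 8·3900 + 1742
  3900 = 2·1742 + 416
  1742 = 4·416 + 78
  416 = 5·78 + 26
  78 = 3·26
so gcd(32942, 3900) = 26.
26 does not divide 1216 (remainder 20), so no integer solutions.

no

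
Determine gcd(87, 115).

1

gcd(115, 87):
  115 = 1·87 + 28
  87 = 3·28 + 3
  28 = 9·3 + 1
  3 = 3·1
so gcd(115, 87) = 1.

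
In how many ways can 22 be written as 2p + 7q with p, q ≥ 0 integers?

2

gcd(7, 2) = 1  (7 = 3*2 + 1, 2 = 2*1).
Back-substituting, 2*(-3) + 7*(1) = 1.
Scale by 22: one solution is (-66, 22). Reduce p mod 7: (4, 2).
General: p = 4 + 7t, q = 2 - 2t.
p ≥ 0 ⇒ t ≥ 0; q ≥ 0 ⇒ t ≤ 1. So t ∈ [0, 1]: 2 solutions.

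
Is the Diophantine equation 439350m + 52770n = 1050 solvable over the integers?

gcd(439350, 52770):
  439350 = 8×52770 + 17190
  52770 = 3×17190 + 1200
  17190 = 14×1200 + 390
  1200 = 3×390 + 30
  390 = 13×30
so gcd(439350, 52770) = 30.
30 divides 1050, so integer solutions exist.

yes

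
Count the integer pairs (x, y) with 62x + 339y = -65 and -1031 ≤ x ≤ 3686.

14

gcd(339, 62) = 1.
By Bézout, 62*(-82) + 339*(15) = 1.
Particular solution: (245, -45).
General solution: x = 245 + 339t, y = -45 - 62t for integer t.
-1031 ≤ 245 + 339t ≤ 3686 gives t ∈ [-3, 10], which is 14 values.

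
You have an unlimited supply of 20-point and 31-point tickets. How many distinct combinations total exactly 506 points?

1

Need nonnegative integers with 20j + 31k = 506.
gcd(20, 31) = 1, and 20·(14) + 31·(-9) = 1.
So (j₀, k₀) = (7084, -4554); general j = 7084 + 31t, k = -4554 - 20t.
j ≥ 0 ⇒ t ≥ -228; k ≥ 0 ⇒ t ≤ -228. That's 1 value of t.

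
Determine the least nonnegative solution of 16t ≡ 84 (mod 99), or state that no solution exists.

gcd(99, 16) = 1  (99 = 6*16 + 3, 16 = 5*3 + 1, 3 = 3*1).
1 divides 84, so solutions exist.
Back-substituting, 16*(31) + 99*(-5) = 1.
So 16*(31) ≡ 1 (mod 99); multiply by 84: t ≡ 2604 (mod 99).
Smallest nonnegative: t = 2604 mod 99 = 30.

30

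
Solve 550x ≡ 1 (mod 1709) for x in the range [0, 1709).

811

gcd(1709, 550) = 1  (1709 = 3×550 + 59, 550 = 9×59 + 19, 59 = 3×19 + 2, 19 = 9×2 + 1, 2 = 2×1).
Back-substituting, 550×(811) + 1709×(-261) = 1.
So 550×811 ≡ 1 (mod 1709), and 811 mod 1709 = 811.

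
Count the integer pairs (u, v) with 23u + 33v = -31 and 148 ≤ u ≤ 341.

5

gcd(33, 23) = 1  (33 = 1×23 + 10, 23 = 2×10 + 3, 10 = 3×3 + 1, 3 = 3×1).
Back-substituting, 23×(-10) + 33×(7) = 1.
Scale by -31: particular solution (310, -217); reduce u mod 33: (13, -10).
General solution: u = 13 + 33t, v = -10 - 23t for integer t.
148 ≤ 13 + 33t ≤ 341 gives t ∈ [5, 9], which is 5 values.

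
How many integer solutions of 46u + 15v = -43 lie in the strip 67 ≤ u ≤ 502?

gcd(46, 15) = 1  (46 = 3×15 + 1, 15 = 15×1).
Back-substituting, 46×(1) + 15×(-3) = 1.
Scale by -43: particular solution (-43, 129); reduce u mod 15: (2, -9).
General solution: u = 2 + 15t, v = -9 - 46t for integer t.
67 ≤ 2 + 15t ≤ 502 gives t ∈ [5, 33], which is 29 values.

29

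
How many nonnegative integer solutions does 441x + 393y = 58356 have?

1

gcd(441, 393) = 3  (441 = 1×393 + 48, 393 = 8×48 + 9, 48 = 5×9 + 3, 9 = 3×3).
Back-substituting, 441×(41) + 393×(-46) = 3.
Scale by 19452: one solution is (797532, -894792). Reduce x mod 131: (4, 144).
General: x = 4 + 131t, y = 144 - 147t.
x ≥ 0 ⇒ t ≥ 0; y ≥ 0 ⇒ t ≤ 0. So t ∈ [0, 0]: 1 solution.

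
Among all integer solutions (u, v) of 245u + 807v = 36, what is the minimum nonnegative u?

gcd(807, 245):
  807 = 3*245 + 72
  245 = 3*72 + 29
  72 = 2*29 + 14
  29 = 2*14 + 1
  14 = 14*1
so gcd(807, 245) = 1.
1 divides 36, so solutions exist.
Back-substitute for Bézout coefficients:
  1 = 29 - 2*14
  ... = 245*(56) + 807*(-17)
Scale by 36/1 = 36: (u₀, v₀) = (2016, -612).
General solution: u = 2016 + 807t, v = -612 - 245t for integer t.
u ≥ 0: smallest is 2016 mod 807 = 402 (at t = -2), with v = -122.

402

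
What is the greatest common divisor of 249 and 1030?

gcd(1030, 249):
  1030 = 4·249 + 34
  249 = 7·34 + 11
  34 = 3·11 + 1
  11 = 11·1
so gcd(1030, 249) = 1.

1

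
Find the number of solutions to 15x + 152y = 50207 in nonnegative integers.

22

gcd(152, 15):
  152 = 10*15 + 2
  15 = 7*2 + 1
  2 = 2*1
so gcd(152, 15) = 1.
Back-substitute for Bézout coefficients:
  1 = 15 - 7*2
  ... = 15*(71) + 152*(-7)
Scale by 50207: one solution is (3564697, -351449). Reduce x mod 152: (145, 316).
General: x = 145 + 152t, y = 316 - 15t.
x ≥ 0 ⇒ t ≥ 0; y ≥ 0 ⇒ t ≤ 21. So t ∈ [0, 21]: 22 solutions.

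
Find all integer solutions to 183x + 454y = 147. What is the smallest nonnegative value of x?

105

gcd(454, 183) = 1  (454 = 2×183 + 88, 183 = 2×88 + 7, 88 = 12×7 + 4, 7 = 1×4 + 3, 4 = 1×3 + 1, 3 = 3×1).
1 divides 147, so solutions exist.
Back-substituting, 183×(-129) + 454×(52) = 1.
Scale by 147/1 = 147: (x₀, y₀) = (-18963, 7644).
General solution: x = -18963 + 454t, y = 7644 - 183t for integer t.
x ≥ 0: smallest is -18963 mod 454 = 105 (at t = 42), with y = -42.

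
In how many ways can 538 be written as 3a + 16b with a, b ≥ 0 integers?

11

gcd(16, 3) = 1.
By Bézout, 3·(-5) + 16·(1) = 1.
One solution: (14, 31).
General: a = 14 + 16t, b = 31 - 3t.
a ≥ 0 ⇒ t ≥ 0; b ≥ 0 ⇒ t ≤ 10. So t ∈ [0, 10]: 11 solutions.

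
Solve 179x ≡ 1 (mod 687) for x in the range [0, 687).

gcd(687, 179):
  687 = 3×179 + 150
  179 = 1×150 + 29
  150 = 5×29 + 5
  29 = 5×5 + 4
  5 = 1×4 + 1
  4 = 4×1
so gcd(687, 179) = 1.
Back-substitute for Bézout coefficients:
  1 = 5 - 1×4
  ... = 179×(-142) + 687×(37)
So 179×-142 ≡ 1 (mod 687), and -142 mod 687 = 545.

545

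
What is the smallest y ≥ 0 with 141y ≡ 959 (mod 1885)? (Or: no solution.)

gcd(1885, 141) = 1  (1885 = 13*141 + 52, 141 = 2*52 + 37, 52 = 1*37 + 15, 37 = 2*15 + 7, 15 = 2*7 + 1, 7 = 7*1).
1 divides 959, so solutions exist.
Back-substituting, 141*(-254) + 1885*(19) = 1.
So 141*(-254) ≡ 1 (mod 1885); multiply by 959: y ≡ -243586 (mod 1885).
Smallest nonnegative: y = -243586 mod 1885 = 1464.

1464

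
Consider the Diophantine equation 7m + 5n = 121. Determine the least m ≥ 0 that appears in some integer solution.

3

gcd(7, 5):
  7 = 1·5 + 2
  5 = 2·2 + 1
  2 = 2·1
so gcd(7, 5) = 1.
1 divides 121, so solutions exist.
Back-substitute for Bézout coefficients:
  1 = 5 - 2·2
  ... = 7·(-2) + 5·(3)
Scale by 121/1 = 121: (m₀, n₀) = (-242, 363).
General solution: m = -242 + 5t, n = 363 - 7t for integer t.
m ≥ 0: smallest is -242 mod 5 = 3 (at t = 49), with n = 20.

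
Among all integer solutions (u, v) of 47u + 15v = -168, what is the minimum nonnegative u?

gcd(47, 15) = 1.
1 divides -168, so solutions exist.
By Bézout, 47·(-7) + 15·(22) = 1.
Scale by -168/1 = -168: (u₀, v₀) = (1176, -3696).
General solution: u = 1176 + 15t, v = -3696 - 47t for integer t.
u ≥ 0: smallest is 1176 mod 15 = 6 (at t = -78), with v = -30.

6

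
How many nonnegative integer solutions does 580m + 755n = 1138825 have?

13

gcd(755, 580) = 5  (755 = 1*580 + 175, 580 = 3*175 + 55, 175 = 3*55 + 10, 55 = 5*10 + 5, 10 = 2*5).
Back-substituting, 580*(69) + 755*(-53) = 5.
Scale by 227765: one solution is (15715785, -12071545). Reduce m mod 151: (7, 1503).
General: m = 7 + 151t, n = 1503 - 116t.
m ≥ 0 ⇒ t ≥ 0; n ≥ 0 ⇒ t ≤ 12. So t ∈ [0, 12]: 13 solutions.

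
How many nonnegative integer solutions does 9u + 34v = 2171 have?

7

gcd(34, 9) = 1  (34 = 3×9 + 7, 9 = 1×7 + 2, 7 = 3×2 + 1, 2 = 2×1).
Back-substituting, 9×(-15) + 34×(4) = 1.
Scale by 2171: one solution is (-32565, 8684). Reduce u mod 34: (7, 62).
General: u = 7 + 34t, v = 62 - 9t.
u ≥ 0 ⇒ t ≥ 0; v ≥ 0 ⇒ t ≤ 6. So t ∈ [0, 6]: 7 solutions.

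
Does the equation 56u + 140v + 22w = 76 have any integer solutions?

gcd(140, 56) = 28.
gcd(28, 22) = 2.
2 divides 76, so integer solutions exist.

yes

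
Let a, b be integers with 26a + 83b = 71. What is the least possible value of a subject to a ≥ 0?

57

gcd(83, 26) = 1.
1 divides 71, so solutions exist.
By Bézout, 26×(16) + 83×(-5) = 1.
Scale by 71/1 = 71: (a₀, b₀) = (1136, -355).
General solution: a = 1136 + 83t, b = -355 - 26t for integer t.
a ≥ 0: smallest is 1136 mod 83 = 57 (at t = -13), with b = -17.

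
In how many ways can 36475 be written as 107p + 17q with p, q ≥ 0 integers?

20

gcd(107, 17):
  107 = 6·17 + 5
  17 = 3·5 + 2
  5 = 2·2 + 1
  2 = 2·1
so gcd(107, 17) = 1.
Back-substitute for Bézout coefficients:
  1 = 5 - 2·2
  ... = 107·(7) + 17·(-44)
Scale by 36475: one solution is (255325, -1604900). Reduce p mod 17: (2, 2133).
General: p = 2 + 17t, q = 2133 - 107t.
p ≥ 0 ⇒ t ≥ 0; q ≥ 0 ⇒ t ≤ 19. So t ∈ [0, 19]: 20 solutions.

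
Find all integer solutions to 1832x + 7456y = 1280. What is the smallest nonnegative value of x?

gcd(7456, 1832):
  7456 = 4×1832 + 128
  1832 = 14×128 + 40
  128 = 3×40 + 8
  40 = 5×8
so gcd(7456, 1832) = 8.
8 divides 1280, so solutions exist.
Back-substitute for Bézout coefficients:
  8 = 128 - 3×40
  ... = 1832×(-175) + 7456×(43)
Scale by 1280/8 = 160: (x₀, y₀) = (-28000, 6880).
General solution: x = -28000 + 932t, y = 6880 - 229t for integer t.
x ≥ 0: smallest is -28000 mod 932 = 892 (at t = 31), with y = -219.

892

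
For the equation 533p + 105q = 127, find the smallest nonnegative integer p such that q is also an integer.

29

gcd(533, 105):
  533 = 5×105 + 8
  105 = 13×8 + 1
  8 = 8×1
so gcd(533, 105) = 1.
1 divides 127, so solutions exist.
Back-substitute for Bézout coefficients:
  1 = 105 - 13×8
  ... = 533×(-13) + 105×(66)
Scale by 127/1 = 127: (p₀, q₀) = (-1651, 8382).
General solution: p = -1651 + 105t, q = 8382 - 533t for integer t.
p ≥ 0: smallest is -1651 mod 105 = 29 (at t = 16), with q = -146.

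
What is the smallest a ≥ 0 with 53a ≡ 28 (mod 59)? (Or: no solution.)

gcd(59, 53) = 1  (59 = 1×53 + 6, 53 = 8×6 + 5, 6 = 1×5 + 1, 5 = 5×1).
1 divides 28, so solutions exist.
Back-substituting, 53×(-10) + 59×(9) = 1.
So 53×(-10) ≡ 1 (mod 59); multiply by 28: a ≡ -280 (mod 59).
Smallest nonnegative: a = -280 mod 59 = 15.

15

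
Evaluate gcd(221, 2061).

1

gcd(2061, 221):
  2061 = 9*221 + 72
  221 = 3*72 + 5
  72 = 14*5 + 2
  5 = 2*2 + 1
  2 = 2*1
so gcd(2061, 221) = 1.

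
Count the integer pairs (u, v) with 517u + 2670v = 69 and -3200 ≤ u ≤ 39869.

16

gcd(2670, 517) = 1  (2670 = 5*517 + 85, 517 = 6*85 + 7, 85 = 12*7 + 1, 7 = 7*1).
Back-substituting, 517*(-377) + 2670*(73) = 1.
Scale by 69: particular solution (-26013, 5037); reduce u mod 2670: (687, -133).
General solution: u = 687 + 2670t, v = -133 - 517t for integer t.
-3200 ≤ 687 + 2670t ≤ 39869 gives t ∈ [-1, 14], which is 16 values.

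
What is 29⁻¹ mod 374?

129

gcd(374, 29) = 1.
By Bézout, 29·(129) + 374·(-10) = 1.
So 29·129 ≡ 1 (mod 374), and 129 mod 374 = 129.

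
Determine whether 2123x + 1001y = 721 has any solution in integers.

no

gcd(2123, 1001) = 11  (2123 = 2·1001 + 121, 1001 = 8·121 + 33, 121 = 3·33 + 22, 33 = 1·22 + 11, 22 = 2·11).
11 does not divide 721 (remainder 6), so no integer solutions.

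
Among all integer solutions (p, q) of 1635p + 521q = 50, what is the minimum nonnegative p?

102

gcd(1635, 521) = 1  (1635 = 3×521 + 72, 521 = 7×72 + 17, 72 = 4×17 + 4, 17 = 4×4 + 1, 4 = 4×1).
1 divides 50, so solutions exist.
Back-substituting, 1635×(-123) + 521×(386) = 1.
Scale by 50/1 = 50: (p₀, q₀) = (-6150, 19300).
General solution: p = -6150 + 521t, q = 19300 - 1635t for integer t.
p ≥ 0: smallest is -6150 mod 521 = 102 (at t = 12), with q = -320.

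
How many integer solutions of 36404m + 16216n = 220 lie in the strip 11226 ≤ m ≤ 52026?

gcd(36404, 16216) = 4.
By Bézout, 36404×(-445) + 16216×(999) = 4.
Particular solution: (3903, -8762).
General solution: m = 3903 + 4054t, n = -8762 - 9101t for integer t.
11226 ≤ 3903 + 4054t ≤ 52026 gives t ∈ [2, 11], which is 10 values.

10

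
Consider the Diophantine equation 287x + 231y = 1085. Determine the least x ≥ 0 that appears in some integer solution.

7

gcd(287, 231):
  287 = 1×231 + 56
  231 = 4×56 + 7
  56 = 8×7
so gcd(287, 231) = 7.
7 divides 1085, so solutions exist.
Back-substitute for Bézout coefficients:
  7 = 231 - 4×56
  ... = 287×(-4) + 231×(5)
Scale by 1085/7 = 155: (x₀, y₀) = (-620, 775).
General solution: x = -620 + 33t, y = 775 - 41t for integer t.
x ≥ 0: smallest is -620 mod 33 = 7 (at t = 19), with y = -4.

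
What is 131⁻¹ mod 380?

gcd(380, 131) = 1  (380 = 2*131 + 118, 131 = 1*118 + 13, 118 = 9*13 + 1, 13 = 13*1).
Back-substituting, 131*(-29) + 380*(10) = 1.
So 131*-29 ≡ 1 (mod 380), and -29 mod 380 = 351.

351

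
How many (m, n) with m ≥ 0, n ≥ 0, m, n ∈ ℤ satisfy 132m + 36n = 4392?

12

gcd(132, 36) = 12.
By Bézout, 132*(-1) + 36*(4) = 12.
One solution: (0, 122).
General: m = 0 + 3t, n = 122 - 11t.
m ≥ 0 ⇒ t ≥ 0; n ≥ 0 ⇒ t ≤ 11. So t ∈ [0, 11]: 12 solutions.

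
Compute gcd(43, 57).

1

gcd(57, 43) = 1  (57 = 1*43 + 14, 43 = 3*14 + 1, 14 = 14*1).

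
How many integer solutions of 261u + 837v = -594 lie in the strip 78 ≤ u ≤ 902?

gcd(837, 261) = 9.
By Bézout, 261·(-16) + 837·(5) = 9.
Particular solution: (33, -11).
General solution: u = 33 + 93t, v = -11 - 29t for integer t.
78 ≤ 33 + 93t ≤ 902 gives t ∈ [1, 9], which is 9 values.

9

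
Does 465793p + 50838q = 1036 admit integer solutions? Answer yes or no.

gcd(465793, 50838) = 37  (465793 = 9×50838 + 8251, 50838 = 6×8251 + 1332, 8251 = 6×1332 + 259, 1332 = 5×259 + 37, 259 = 7×37).
37 divides 1036, so integer solutions exist.

yes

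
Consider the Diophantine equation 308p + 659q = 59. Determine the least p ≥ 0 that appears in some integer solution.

503

gcd(659, 308):
  659 = 2·308 + 43
  308 = 7·43 + 7
  43 = 6·7 + 1
  7 = 7·1
so gcd(659, 308) = 1.
1 divides 59, so solutions exist.
Back-substitute for Bézout coefficients:
  1 = 43 - 6·7
  ... = 308·(-92) + 659·(43)
Scale by 59/1 = 59: (p₀, q₀) = (-5428, 2537).
General solution: p = -5428 + 659t, q = 2537 - 308t for integer t.
p ≥ 0: smallest is -5428 mod 659 = 503 (at t = 9), with q = -235.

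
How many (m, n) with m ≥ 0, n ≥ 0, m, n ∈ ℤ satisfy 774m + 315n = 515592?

gcd(774, 315) = 9  (774 = 2*315 + 144, 315 = 2*144 + 27, 144 = 5*27 + 9, 27 = 3*9).
Back-substituting, 774*(11) + 315*(-27) = 9.
Scale by 57288: one solution is (630168, -1546776). Reduce m mod 35: (28, 1568).
General: m = 28 + 35t, n = 1568 - 86t.
m ≥ 0 ⇒ t ≥ 0; n ≥ 0 ⇒ t ≤ 18. So t ∈ [0, 18]: 19 solutions.

19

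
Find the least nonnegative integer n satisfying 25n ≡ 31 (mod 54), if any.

25

gcd(54, 25) = 1  (54 = 2·25 + 4, 25 = 6·4 + 1, 4 = 4·1).
1 divides 31, so solutions exist.
Back-substituting, 25·(13) + 54·(-6) = 1.
So 25·(13) ≡ 1 (mod 54); multiply by 31: n ≡ 403 (mod 54).
Smallest nonnegative: n = 403 mod 54 = 25.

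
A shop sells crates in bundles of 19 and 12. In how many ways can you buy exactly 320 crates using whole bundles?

1

Need nonnegative integers with 19j + 12k = 320.
gcd(19, 12) = 1, and 19·(-5) + 12·(8) = 1.
So (j₀, k₀) = (-1600, 2560); general j = -1600 + 12t, k = 2560 - 19t.
j ≥ 0 ⇒ t ≥ 134; k ≥ 0 ⇒ t ≤ 134. That's 1 value of t.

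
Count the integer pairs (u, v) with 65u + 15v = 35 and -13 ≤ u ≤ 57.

23

gcd(65, 15) = 5  (65 = 4·15 + 5, 15 = 3·5).
Back-substituting, 65·(1) + 15·(-4) = 5.
Scale by 7: particular solution (7, -28); reduce u mod 3: (1, -2).
General solution: u = 1 + 3t, v = -2 - 13t for integer t.
-13 ≤ 1 + 3t ≤ 57 gives t ∈ [-4, 18], which is 23 values.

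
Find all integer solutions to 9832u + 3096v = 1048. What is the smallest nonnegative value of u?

19

gcd(9832, 3096):
  9832 = 3·3096 + 544
  3096 = 5·544 + 376
  544 = 1·376 + 168
  376 = 2·168 + 40
  168 = 4·40 + 8
  40 = 5·8
so gcd(9832, 3096) = 8.
8 divides 1048, so solutions exist.
Back-substitute for Bézout coefficients:
  8 = 168 - 4·40
  ... = 9832·(74) + 3096·(-235)
Scale by 1048/8 = 131: (u₀, v₀) = (9694, -30785).
General solution: u = 9694 + 387t, v = -30785 - 1229t for integer t.
u ≥ 0: smallest is 9694 mod 387 = 19 (at t = -25), with v = -60.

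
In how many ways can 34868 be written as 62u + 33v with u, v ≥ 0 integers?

17

gcd(62, 33) = 1  (62 = 1*33 + 29, 33 = 1*29 + 4, 29 = 7*4 + 1, 4 = 4*1).
Back-substituting, 62*(8) + 33*(-15) = 1.
Scale by 34868: one solution is (278944, -523020). Reduce u mod 33: (28, 1004).
General: u = 28 + 33t, v = 1004 - 62t.
u ≥ 0 ⇒ t ≥ 0; v ≥ 0 ⇒ t ≤ 16. So t ∈ [0, 16]: 17 solutions.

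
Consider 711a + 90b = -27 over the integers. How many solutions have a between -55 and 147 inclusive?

gcd(711, 90):
  711 = 7*90 + 81
  90 = 1*81 + 9
  81 = 9*9
so gcd(711, 90) = 9.
Back-substitute for Bézout coefficients:
  9 = 90 - 1*81
  ... = 711*(-1) + 90*(8)
Scale by -3: particular solution (3, -24); reduce a mod 10: (3, -24).
General solution: a = 3 + 10t, b = -24 - 79t for integer t.
-55 ≤ 3 + 10t ≤ 147 gives t ∈ [-5, 14], which is 20 values.

20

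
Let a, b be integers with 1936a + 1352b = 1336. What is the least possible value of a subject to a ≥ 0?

gcd(1936, 1352):
  1936 = 1*1352 + 584
  1352 = 2*584 + 184
  584 = 3*184 + 32
  184 = 5*32 + 24
  32 = 1*24 + 8
  24 = 3*8
so gcd(1936, 1352) = 8.
8 divides 1336, so solutions exist.
Back-substitute for Bézout coefficients:
  8 = 32 - 1*24
  ... = 1936*(44) + 1352*(-63)
Scale by 1336/8 = 167: (a₀, b₀) = (7348, -10521).
General solution: a = 7348 + 169t, b = -10521 - 242t for integer t.
a ≥ 0: smallest is 7348 mod 169 = 81 (at t = -43), with b = -115.

81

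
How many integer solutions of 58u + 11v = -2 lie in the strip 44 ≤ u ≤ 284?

22

gcd(58, 11):
  58 = 5*11 + 3
  11 = 3*3 + 2
  3 = 1*2 + 1
  2 = 2*1
so gcd(58, 11) = 1.
Back-substitute for Bézout coefficients:
  1 = 3 - 1*2
  ... = 58*(4) + 11*(-21)
Scale by -2: particular solution (-8, 42); reduce u mod 11: (3, -16).
General solution: u = 3 + 11t, v = -16 - 58t for integer t.
44 ≤ 3 + 11t ≤ 284 gives t ∈ [4, 25], which is 22 values.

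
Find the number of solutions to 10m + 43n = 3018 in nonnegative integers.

7

gcd(43, 10):
  43 = 4×10 + 3
  10 = 3×3 + 1
  3 = 3×1
so gcd(43, 10) = 1.
Back-substitute for Bézout coefficients:
  1 = 10 - 3×3
  ... = 10×(13) + 43×(-3)
Scale by 3018: one solution is (39234, -9054). Reduce m mod 43: (18, 66).
General: m = 18 + 43t, n = 66 - 10t.
m ≥ 0 ⇒ t ≥ 0; n ≥ 0 ⇒ t ≤ 6. So t ∈ [0, 6]: 7 solutions.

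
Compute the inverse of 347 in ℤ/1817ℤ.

gcd(1817, 347):
  1817 = 5*347 + 82
  347 = 4*82 + 19
  82 = 4*19 + 6
  19 = 3*6 + 1
  6 = 6*1
so gcd(1817, 347) = 1.
Back-substitute for Bézout coefficients:
  1 = 19 - 3*6
  ... = 347*(288) + 1817*(-55)
So 347*288 ≡ 1 (mod 1817), and 288 mod 1817 = 288.

288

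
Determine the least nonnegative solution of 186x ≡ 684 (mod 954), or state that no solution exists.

gcd(954, 186):
  954 = 5·186 + 24
  186 = 7·24 + 18
  24 = 1·18 + 6
  18 = 3·6
so gcd(954, 186) = 6.
6 divides 684, so solutions exist.
Back-substitute for Bézout coefficients:
  6 = 24 - 1·18
  ... = 186·(-41) + 954·(8)
So 186·(-41) ≡ 6 (mod 954); multiply by 114: x ≡ -4674 (mod 159).
Smallest nonnegative: x = -4674 mod 159 = 96.

96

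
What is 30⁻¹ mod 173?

75

gcd(173, 30) = 1  (173 = 5*30 + 23, 30 = 1*23 + 7, 23 = 3*7 + 2, 7 = 3*2 + 1, 2 = 2*1).
Back-substituting, 30*(75) + 173*(-13) = 1.
So 30*75 ≡ 1 (mod 173), and 75 mod 173 = 75.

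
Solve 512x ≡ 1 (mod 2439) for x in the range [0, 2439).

gcd(2439, 512):
  2439 = 4·512 + 391
  512 = 1·391 + 121
  391 = 3·121 + 28
  121 = 4·28 + 9
  28 = 3·9 + 1
  9 = 9·1
so gcd(2439, 512) = 1.
Back-substitute for Bézout coefficients:
  1 = 28 - 3·9
  ... = 512·(-262) + 2439·(55)
So 512·-262 ≡ 1 (mod 2439), and -262 mod 2439 = 2177.

2177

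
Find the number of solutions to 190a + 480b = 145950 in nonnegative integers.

16

gcd(480, 190) = 10.
By Bézout, 190·(-5) + 480·(2) = 10.
One solution: (33, 291).
General: a = 33 + 48t, b = 291 - 19t.
a ≥ 0 ⇒ t ≥ 0; b ≥ 0 ⇒ t ≤ 15. So t ∈ [0, 15]: 16 solutions.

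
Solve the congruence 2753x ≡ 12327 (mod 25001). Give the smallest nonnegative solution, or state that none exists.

286

gcd(25001, 2753) = 1.
1 divides 12327, so solutions exist.
By Bézout, 2753·(-3460) + 25001·(381) = 1.
So 2753·(-3460) ≡ 1 (mod 25001); multiply by 12327: x ≡ -42651420 (mod 25001).
Smallest nonnegative: x = -42651420 mod 25001 = 286.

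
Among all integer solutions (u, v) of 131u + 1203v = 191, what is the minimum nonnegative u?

580

gcd(1203, 131) = 1  (1203 = 9×131 + 24, 131 = 5×24 + 11, 24 = 2×11 + 2, 11 = 5×2 + 1, 2 = 2×1).
1 divides 191, so solutions exist.
Back-substituting, 131×(551) + 1203×(-60) = 1.
Scale by 191/1 = 191: (u₀, v₀) = (105241, -11460).
General solution: u = 105241 + 1203t, v = -11460 - 131t for integer t.
u ≥ 0: smallest is 105241 mod 1203 = 580 (at t = -87), with v = -63.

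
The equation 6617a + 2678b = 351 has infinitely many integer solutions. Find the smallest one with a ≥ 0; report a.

47

gcd(6617, 2678):
  6617 = 2×2678 + 1261
  2678 = 2×1261 + 156
  1261 = 8×156 + 13
  156 = 12×13
so gcd(6617, 2678) = 13.
13 divides 351, so solutions exist.
Back-substitute for Bézout coefficients:
  13 = 1261 - 8×156
  ... = 6617×(17) + 2678×(-42)
Scale by 351/13 = 27: (a₀, b₀) = (459, -1134).
General solution: a = 459 + 206t, b = -1134 - 509t for integer t.
a ≥ 0: smallest is 459 mod 206 = 47 (at t = -2), with b = -116.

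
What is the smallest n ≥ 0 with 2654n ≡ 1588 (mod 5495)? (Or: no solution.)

4332

gcd(5495, 2654) = 1  (5495 = 2×2654 + 187, 2654 = 14×187 + 36, 187 = 5×36 + 7, 36 = 5×7 + 1, 7 = 7×1).
1 divides 1588, so solutions exist.
Back-substituting, 2654×(764) + 5495×(-369) = 1.
So 2654×(764) ≡ 1 (mod 5495); multiply by 1588: n ≡ 1213232 (mod 5495).
Smallest nonnegative: n = 1213232 mod 5495 = 4332.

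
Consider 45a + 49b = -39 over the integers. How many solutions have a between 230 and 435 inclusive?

gcd(49, 45) = 1  (49 = 1*45 + 4, 45 = 11*4 + 1, 4 = 4*1).
Back-substituting, 45*(12) + 49*(-11) = 1.
Scale by -39: particular solution (-468, 429); reduce a mod 49: (22, -21).
General solution: a = 22 + 49t, b = -21 - 45t for integer t.
230 ≤ 22 + 49t ≤ 435 gives t ∈ [5, 8], which is 4 values.

4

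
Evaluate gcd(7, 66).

1

gcd(66, 7):
  66 = 9·7 + 3
  7 = 2·3 + 1
  3 = 3·1
so gcd(66, 7) = 1.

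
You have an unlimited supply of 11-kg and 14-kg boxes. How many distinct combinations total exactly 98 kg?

Need nonnegative integers with 11j + 14k = 98.
gcd(11, 14) = 1, and 11·(-5) + 14·(4) = 1.
So (j₀, k₀) = (-490, 392); general j = -490 + 14t, k = 392 - 11t.
j ≥ 0 ⇒ t ≥ 35; k ≥ 0 ⇒ t ≤ 35. That's 1 value of t.

1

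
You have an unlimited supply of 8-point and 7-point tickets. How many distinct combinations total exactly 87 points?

Need nonnegative integers with 8j + 7k = 87.
gcd(8, 7) = 1, and 8·(1) + 7·(-1) = 1.
So (j₀, k₀) = (87, -87); general j = 87 + 7t, k = -87 - 8t.
j ≥ 0 ⇒ t ≥ -12; k ≥ 0 ⇒ t ≤ -11. That's 2 values of t.

2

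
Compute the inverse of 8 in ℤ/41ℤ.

36

gcd(41, 8) = 1  (41 = 5*8 + 1, 8 = 8*1).
Back-substituting, 8*(-5) + 41*(1) = 1.
So 8*-5 ≡ 1 (mod 41), and -5 mod 41 = 36.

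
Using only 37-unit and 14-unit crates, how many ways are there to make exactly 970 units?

Need nonnegative integers with 37j + 14k = 970.
gcd(37, 14) = 1, and 37·(-3) + 14·(8) = 1.
So (j₀, k₀) = (-2910, 7760); general j = -2910 + 14t, k = 7760 - 37t.
j ≥ 0 ⇒ t ≥ 208; k ≥ 0 ⇒ t ≤ 209. That's 2 values of t.

2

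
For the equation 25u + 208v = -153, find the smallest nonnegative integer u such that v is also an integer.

gcd(208, 25) = 1.
1 divides -153, so solutions exist.
By Bézout, 25×(25) + 208×(-3) = 1.
Scale by -153/1 = -153: (u₀, v₀) = (-3825, 459).
General solution: u = -3825 + 208t, v = 459 - 25t for integer t.
u ≥ 0: smallest is -3825 mod 208 = 127 (at t = 19), with v = -16.

127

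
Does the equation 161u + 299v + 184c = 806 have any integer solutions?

no

gcd(299, 161):
  299 = 1×161 + 138
  161 = 1×138 + 23
  138 = 6×23
so gcd(299, 161) = 23.
gcd(23, 184) = 23.
23 does not divide 806 (remainder 1), so no integer solutions.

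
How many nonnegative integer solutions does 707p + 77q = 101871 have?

14

gcd(707, 77):
  707 = 9*77 + 14
  77 = 5*14 + 7
  14 = 2*7
so gcd(707, 77) = 7.
Back-substitute for Bézout coefficients:
  7 = 77 - 5*14
  ... = 707*(-5) + 77*(46)
Scale by 14553: one solution is (-72765, 669438). Reduce p mod 11: (0, 1323).
General: p = 0 + 11t, q = 1323 - 101t.
p ≥ 0 ⇒ t ≥ 0; q ≥ 0 ⇒ t ≤ 13. So t ∈ [0, 13]: 14 solutions.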